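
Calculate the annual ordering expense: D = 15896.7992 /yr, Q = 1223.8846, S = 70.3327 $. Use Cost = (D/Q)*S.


Number of orders = D/Q = 12.9888
Cost = 12.9888 * 70.3327 = 913.5378

913.5378 $/yr


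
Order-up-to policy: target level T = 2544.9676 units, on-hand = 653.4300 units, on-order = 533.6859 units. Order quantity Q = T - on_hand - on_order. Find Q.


Inventory position = OH + OO = 653.4300 + 533.6859 = 1187.1159
Q = 2544.9676 - 1187.1159 = 1357.8517

1357.8517 units


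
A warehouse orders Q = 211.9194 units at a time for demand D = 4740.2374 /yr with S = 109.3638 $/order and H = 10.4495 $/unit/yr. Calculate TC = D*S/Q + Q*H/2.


Ordering cost = D*S/Q = 2446.2620
Holding cost = Q*H/2 = 1107.2259
TC = 2446.2620 + 1107.2259 = 3553.4879

3553.4879 $/yr


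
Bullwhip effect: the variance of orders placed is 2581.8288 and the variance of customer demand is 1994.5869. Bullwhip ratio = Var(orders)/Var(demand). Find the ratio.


BW = 2581.8288 / 1994.5869 = 1.2944

1.2944


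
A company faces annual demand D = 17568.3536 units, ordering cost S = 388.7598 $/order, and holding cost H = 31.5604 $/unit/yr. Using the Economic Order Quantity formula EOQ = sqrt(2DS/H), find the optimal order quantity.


2*D*S = 2 * 17568.3536 * 388.7598 = 13659739.2637
2*D*S/H = 432812.6153
EOQ = sqrt(432812.6153) = 657.8850

657.8850 units


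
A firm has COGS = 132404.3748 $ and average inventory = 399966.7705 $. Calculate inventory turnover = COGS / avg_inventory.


Turnover = 132404.3748 / 399966.7705 = 0.3310

0.3310


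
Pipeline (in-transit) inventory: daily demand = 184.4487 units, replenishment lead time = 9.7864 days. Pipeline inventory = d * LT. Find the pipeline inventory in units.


Pipeline = 184.4487 * 9.7864 = 1805.0888

1805.0888 units


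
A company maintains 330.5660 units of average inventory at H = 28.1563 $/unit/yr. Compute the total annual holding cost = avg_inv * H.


Cost = 330.5660 * 28.1563 = 9307.5155

9307.5155 $/yr


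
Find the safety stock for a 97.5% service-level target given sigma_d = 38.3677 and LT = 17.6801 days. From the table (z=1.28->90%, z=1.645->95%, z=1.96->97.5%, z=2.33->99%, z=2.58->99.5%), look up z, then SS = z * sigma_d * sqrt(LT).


From the table, SL = 97.5% corresponds to z = 1.96
sqrt(LT) = sqrt(17.6801) = 4.2048
SS = 1.96 * 38.3677 * 4.2048 = 316.2017

316.2017 units


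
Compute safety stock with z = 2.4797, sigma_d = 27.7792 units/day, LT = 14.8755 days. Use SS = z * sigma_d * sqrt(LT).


sqrt(LT) = sqrt(14.8755) = 3.8569
SS = 2.4797 * 27.7792 * 3.8569 = 265.6774

265.6774 units


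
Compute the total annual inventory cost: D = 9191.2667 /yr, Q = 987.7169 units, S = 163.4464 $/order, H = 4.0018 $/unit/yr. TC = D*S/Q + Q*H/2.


Ordering cost = D*S/Q = 1520.9616
Holding cost = Q*H/2 = 1976.3227
TC = 1520.9616 + 1976.3227 = 3497.2843

3497.2843 $/yr


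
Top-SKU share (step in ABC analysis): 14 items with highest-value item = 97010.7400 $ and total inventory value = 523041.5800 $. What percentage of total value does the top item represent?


Top item = 97010.7400
Total = 523041.5800
Percentage = 97010.7400 / 523041.5800 * 100 = 18.5474

18.5474%


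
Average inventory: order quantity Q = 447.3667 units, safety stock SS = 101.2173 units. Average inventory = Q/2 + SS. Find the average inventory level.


Q/2 = 223.6833
Avg = 223.6833 + 101.2173 = 324.9006

324.9006 units


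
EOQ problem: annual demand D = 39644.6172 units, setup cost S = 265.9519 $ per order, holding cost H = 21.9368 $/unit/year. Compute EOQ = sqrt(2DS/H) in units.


2*D*S = 2 * 39644.6172 * 265.9519 = 21087122.5382
2*D*S/H = 961267.0279
EOQ = sqrt(961267.0279) = 980.4423

980.4423 units


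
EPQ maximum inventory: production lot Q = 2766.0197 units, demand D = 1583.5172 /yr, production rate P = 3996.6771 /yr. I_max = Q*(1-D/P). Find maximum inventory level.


D/P = 0.3962
1 - D/P = 0.6038
I_max = 2766.0197 * 0.6038 = 1670.0993

1670.0993 units


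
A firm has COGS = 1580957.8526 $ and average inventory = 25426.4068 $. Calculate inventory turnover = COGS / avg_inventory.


Turnover = 1580957.8526 / 25426.4068 = 62.1778

62.1778


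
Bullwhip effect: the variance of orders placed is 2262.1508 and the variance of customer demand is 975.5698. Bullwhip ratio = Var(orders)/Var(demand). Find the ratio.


BW = 2262.1508 / 975.5698 = 2.3188

2.3188


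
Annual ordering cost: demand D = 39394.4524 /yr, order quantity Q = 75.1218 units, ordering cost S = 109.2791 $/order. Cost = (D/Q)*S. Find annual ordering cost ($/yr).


Number of orders = D/Q = 524.4077
Cost = 524.4077 * 109.2791 = 57306.8045

57306.8045 $/yr


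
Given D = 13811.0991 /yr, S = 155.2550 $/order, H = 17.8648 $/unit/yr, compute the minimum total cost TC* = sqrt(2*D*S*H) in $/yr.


2*D*S*H = 76612915.7794
TC* = sqrt(76612915.7794) = 8752.8804

8752.8804 $/yr


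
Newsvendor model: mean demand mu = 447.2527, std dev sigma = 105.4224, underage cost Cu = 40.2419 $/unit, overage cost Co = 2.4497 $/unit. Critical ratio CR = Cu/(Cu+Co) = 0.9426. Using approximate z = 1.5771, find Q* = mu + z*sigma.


CR = Cu/(Cu+Co) = 40.2419/(40.2419+2.4497) = 0.9426
z = 1.5771
Q* = 447.2527 + 1.5771 * 105.4224 = 613.5144

613.5144 units


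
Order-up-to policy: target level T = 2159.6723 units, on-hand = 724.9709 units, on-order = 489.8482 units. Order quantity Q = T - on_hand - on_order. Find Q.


Inventory position = OH + OO = 724.9709 + 489.8482 = 1214.8191
Q = 2159.6723 - 1214.8191 = 944.8532

944.8532 units


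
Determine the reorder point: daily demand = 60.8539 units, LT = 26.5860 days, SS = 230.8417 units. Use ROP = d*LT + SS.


d*LT = 60.8539 * 26.5860 = 1617.8618
ROP = 1617.8618 + 230.8417 = 1848.7035

1848.7035 units


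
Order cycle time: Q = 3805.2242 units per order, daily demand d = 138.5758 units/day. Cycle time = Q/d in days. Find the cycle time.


Cycle = 3805.2242 / 138.5758 = 27.4595

27.4595 days


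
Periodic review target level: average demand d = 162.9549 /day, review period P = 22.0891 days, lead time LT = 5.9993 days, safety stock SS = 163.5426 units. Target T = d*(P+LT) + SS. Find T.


P + LT = 28.0884
d*(P+LT) = 162.9549 * 28.0884 = 4577.1424
T = 4577.1424 + 163.5426 = 4740.6850

4740.6850 units


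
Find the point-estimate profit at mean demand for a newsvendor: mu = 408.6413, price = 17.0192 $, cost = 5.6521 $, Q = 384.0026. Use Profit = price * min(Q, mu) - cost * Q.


Sales at mu = min(384.0026, 408.6413) = 384.0026
Revenue = 17.0192 * 384.0026 = 6535.4170
Total cost = 5.6521 * 384.0026 = 2170.4211
Profit = 6535.4170 - 2170.4211 = 4364.9960

4364.9960 $


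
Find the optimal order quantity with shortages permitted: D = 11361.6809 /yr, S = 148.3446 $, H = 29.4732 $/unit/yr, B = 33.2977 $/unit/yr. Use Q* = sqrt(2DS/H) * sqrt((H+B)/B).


sqrt(2DS/H) = 338.1883
sqrt((H+B)/B) = 1.3730
Q* = 338.1883 * 1.3730 = 464.3341

464.3341 units


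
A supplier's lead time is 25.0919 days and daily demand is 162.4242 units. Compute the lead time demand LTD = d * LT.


LTD = 162.4242 * 25.0919 = 4075.5318

4075.5318 units


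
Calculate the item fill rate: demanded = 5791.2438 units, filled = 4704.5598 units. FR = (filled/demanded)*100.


FR = 4704.5598 / 5791.2438 * 100 = 81.2357

81.2357%


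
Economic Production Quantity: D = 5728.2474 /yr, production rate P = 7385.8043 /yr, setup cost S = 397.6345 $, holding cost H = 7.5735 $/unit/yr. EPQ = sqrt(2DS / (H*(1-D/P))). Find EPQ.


1 - D/P = 1 - 0.7756 = 0.2244
H*(1-D/P) = 1.6997
2DS = 4555497.5816
EPQ = sqrt(2680208.2588) = 1637.1342

1637.1342 units


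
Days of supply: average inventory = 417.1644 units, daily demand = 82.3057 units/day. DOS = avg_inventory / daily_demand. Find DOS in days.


DOS = 417.1644 / 82.3057 = 5.0685

5.0685 days


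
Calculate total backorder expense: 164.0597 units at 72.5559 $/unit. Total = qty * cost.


Total = 164.0597 * 72.5559 = 11903.4992

11903.4992 $


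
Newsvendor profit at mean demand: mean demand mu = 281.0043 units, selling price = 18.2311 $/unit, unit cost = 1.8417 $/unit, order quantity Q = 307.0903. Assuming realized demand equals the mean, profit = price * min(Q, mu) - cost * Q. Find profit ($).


Sales at mu = min(307.0903, 281.0043) = 281.0043
Revenue = 18.2311 * 281.0043 = 5123.0175
Total cost = 1.8417 * 307.0903 = 565.5682
Profit = 5123.0175 - 565.5682 = 4557.4493

4557.4493 $


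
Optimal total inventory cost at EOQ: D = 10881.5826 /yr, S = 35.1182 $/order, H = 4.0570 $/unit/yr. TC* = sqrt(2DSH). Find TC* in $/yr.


2*D*S*H = 3100696.8942
TC* = sqrt(3100696.8942) = 1760.8796

1760.8796 $/yr


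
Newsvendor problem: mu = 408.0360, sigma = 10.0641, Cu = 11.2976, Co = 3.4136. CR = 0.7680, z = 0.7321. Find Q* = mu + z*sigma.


CR = Cu/(Cu+Co) = 11.2976/(11.2976+3.4136) = 0.7680
z = 0.7321
Q* = 408.0360 + 0.7321 * 10.0641 = 415.4039

415.4039 units


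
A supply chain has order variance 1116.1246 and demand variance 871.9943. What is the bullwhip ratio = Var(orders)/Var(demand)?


BW = 1116.1246 / 871.9943 = 1.2800

1.2800


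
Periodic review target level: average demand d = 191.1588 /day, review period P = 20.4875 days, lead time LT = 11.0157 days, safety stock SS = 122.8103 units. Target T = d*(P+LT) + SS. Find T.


P + LT = 31.5032
d*(P+LT) = 191.1588 * 31.5032 = 6022.1139
T = 6022.1139 + 122.8103 = 6144.9242

6144.9242 units


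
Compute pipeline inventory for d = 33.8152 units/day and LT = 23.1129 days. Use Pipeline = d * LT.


Pipeline = 33.8152 * 23.1129 = 781.5673

781.5673 units


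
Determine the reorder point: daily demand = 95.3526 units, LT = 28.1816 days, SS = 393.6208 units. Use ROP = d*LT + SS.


d*LT = 95.3526 * 28.1816 = 2687.1888
ROP = 2687.1888 + 393.6208 = 3080.8096

3080.8096 units


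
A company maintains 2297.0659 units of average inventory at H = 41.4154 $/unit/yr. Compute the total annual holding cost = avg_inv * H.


Cost = 2297.0659 * 41.4154 = 95133.9031

95133.9031 $/yr


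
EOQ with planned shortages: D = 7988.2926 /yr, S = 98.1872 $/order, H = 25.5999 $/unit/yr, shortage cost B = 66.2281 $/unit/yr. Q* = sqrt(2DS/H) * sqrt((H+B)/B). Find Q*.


sqrt(2DS/H) = 247.5428
sqrt((H+B)/B) = 1.1775
Q* = 247.5428 * 1.1775 = 291.4853

291.4853 units


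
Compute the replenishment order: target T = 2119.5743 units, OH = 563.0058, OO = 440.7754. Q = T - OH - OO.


Inventory position = OH + OO = 563.0058 + 440.7754 = 1003.7812
Q = 2119.5743 - 1003.7812 = 1115.7931

1115.7931 units


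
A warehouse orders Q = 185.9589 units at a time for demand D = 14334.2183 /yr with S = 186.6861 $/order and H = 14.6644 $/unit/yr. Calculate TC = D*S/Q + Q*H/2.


Ordering cost = D*S/Q = 14390.2729
Holding cost = Q*H/2 = 1363.4878
TC = 14390.2729 + 1363.4878 = 15753.7607

15753.7607 $/yr


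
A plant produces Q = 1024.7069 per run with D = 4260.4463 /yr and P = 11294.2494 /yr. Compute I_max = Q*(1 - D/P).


D/P = 0.3772
1 - D/P = 0.6228
I_max = 1024.7069 * 0.6228 = 638.1643

638.1643 units


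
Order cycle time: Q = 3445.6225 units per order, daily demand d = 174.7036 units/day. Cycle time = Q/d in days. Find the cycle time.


Cycle = 3445.6225 / 174.7036 = 19.7227

19.7227 days


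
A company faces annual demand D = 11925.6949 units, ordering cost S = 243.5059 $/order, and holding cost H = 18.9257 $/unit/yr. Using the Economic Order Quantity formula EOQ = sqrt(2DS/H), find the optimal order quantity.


2*D*S = 2 * 11925.6949 * 243.5059 = 5807954.1395
2*D*S/H = 306881.8664
EOQ = sqrt(306881.8664) = 553.9692

553.9692 units


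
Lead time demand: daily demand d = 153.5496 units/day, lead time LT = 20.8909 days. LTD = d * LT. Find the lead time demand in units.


LTD = 153.5496 * 20.8909 = 3207.7893

3207.7893 units


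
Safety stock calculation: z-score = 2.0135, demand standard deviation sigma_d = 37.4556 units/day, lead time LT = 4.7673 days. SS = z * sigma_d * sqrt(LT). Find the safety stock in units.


sqrt(LT) = sqrt(4.7673) = 2.1834
SS = 2.0135 * 37.4556 * 2.1834 = 164.6663

164.6663 units


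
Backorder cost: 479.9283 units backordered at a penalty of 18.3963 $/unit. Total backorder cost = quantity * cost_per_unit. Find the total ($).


Total = 479.9283 * 18.3963 = 8828.9050

8828.9050 $


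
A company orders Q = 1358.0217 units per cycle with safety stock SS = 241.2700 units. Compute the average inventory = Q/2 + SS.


Q/2 = 679.0109
Avg = 679.0109 + 241.2700 = 920.2808

920.2808 units


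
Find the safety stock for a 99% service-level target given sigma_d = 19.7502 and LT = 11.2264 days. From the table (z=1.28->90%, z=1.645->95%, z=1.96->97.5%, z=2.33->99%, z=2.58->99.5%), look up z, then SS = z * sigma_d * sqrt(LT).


From the table, SL = 99% corresponds to z = 2.33
sqrt(LT) = sqrt(11.2264) = 3.3506
SS = 2.33 * 19.7502 * 3.3506 = 154.1870

154.1870 units


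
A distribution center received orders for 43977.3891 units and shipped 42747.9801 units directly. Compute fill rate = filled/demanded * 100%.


FR = 42747.9801 / 43977.3891 * 100 = 97.2045

97.2045%


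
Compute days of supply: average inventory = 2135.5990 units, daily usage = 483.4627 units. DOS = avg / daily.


DOS = 2135.5990 / 483.4627 = 4.4173

4.4173 days


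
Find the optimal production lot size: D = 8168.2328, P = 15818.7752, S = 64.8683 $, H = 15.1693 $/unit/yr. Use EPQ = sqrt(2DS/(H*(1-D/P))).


1 - D/P = 1 - 0.5164 = 0.4836
H*(1-D/P) = 7.3364
2DS = 1059718.7515
EPQ = sqrt(144446.0622) = 380.0606

380.0606 units


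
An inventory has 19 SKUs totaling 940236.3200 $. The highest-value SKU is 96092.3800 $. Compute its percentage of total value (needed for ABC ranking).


Top item = 96092.3800
Total = 940236.3200
Percentage = 96092.3800 / 940236.3200 * 100 = 10.2200

10.2200%


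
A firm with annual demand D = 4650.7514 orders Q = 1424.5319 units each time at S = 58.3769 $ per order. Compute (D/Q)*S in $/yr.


Number of orders = D/Q = 3.2648
Cost = 3.2648 * 58.3769 = 190.5864

190.5864 $/yr


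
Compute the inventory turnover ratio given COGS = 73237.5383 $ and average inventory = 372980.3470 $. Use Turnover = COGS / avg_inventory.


Turnover = 73237.5383 / 372980.3470 = 0.1964

0.1964


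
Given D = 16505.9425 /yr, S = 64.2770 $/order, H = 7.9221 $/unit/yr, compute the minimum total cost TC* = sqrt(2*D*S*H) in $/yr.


2*D*S*H = 16809943.0629
TC* = sqrt(16809943.0629) = 4099.9931

4099.9931 $/yr


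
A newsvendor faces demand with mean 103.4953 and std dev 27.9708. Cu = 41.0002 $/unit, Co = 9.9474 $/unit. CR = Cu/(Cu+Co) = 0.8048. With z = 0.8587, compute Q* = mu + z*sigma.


CR = Cu/(Cu+Co) = 41.0002/(41.0002+9.9474) = 0.8048
z = 0.8587
Q* = 103.4953 + 0.8587 * 27.9708 = 127.5138

127.5138 units


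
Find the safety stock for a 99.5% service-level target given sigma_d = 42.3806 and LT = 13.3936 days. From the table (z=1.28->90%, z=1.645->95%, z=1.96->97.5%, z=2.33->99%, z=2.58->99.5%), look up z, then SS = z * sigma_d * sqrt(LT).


From the table, SL = 99.5% corresponds to z = 2.58
sqrt(LT) = sqrt(13.3936) = 3.6597
SS = 2.58 * 42.3806 * 3.6597 = 400.1617

400.1617 units


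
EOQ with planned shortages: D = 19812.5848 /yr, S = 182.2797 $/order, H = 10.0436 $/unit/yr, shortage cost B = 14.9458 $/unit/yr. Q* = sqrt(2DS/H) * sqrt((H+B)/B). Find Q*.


sqrt(2DS/H) = 848.0277
sqrt((H+B)/B) = 1.2931
Q* = 848.0277 * 1.2931 = 1096.5498

1096.5498 units


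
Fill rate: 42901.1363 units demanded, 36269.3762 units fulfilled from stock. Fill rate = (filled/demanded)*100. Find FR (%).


FR = 36269.3762 / 42901.1363 * 100 = 84.5418

84.5418%


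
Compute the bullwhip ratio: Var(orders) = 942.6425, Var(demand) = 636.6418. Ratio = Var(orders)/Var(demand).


BW = 942.6425 / 636.6418 = 1.4806

1.4806


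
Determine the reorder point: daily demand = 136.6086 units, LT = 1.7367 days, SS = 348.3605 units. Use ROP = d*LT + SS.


d*LT = 136.6086 * 1.7367 = 237.2482
ROP = 237.2482 + 348.3605 = 585.6087

585.6087 units


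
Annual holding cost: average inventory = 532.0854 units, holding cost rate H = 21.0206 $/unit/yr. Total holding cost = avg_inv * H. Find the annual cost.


Cost = 532.0854 * 21.0206 = 11184.7544

11184.7544 $/yr


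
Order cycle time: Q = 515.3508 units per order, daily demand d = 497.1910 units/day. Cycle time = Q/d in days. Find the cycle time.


Cycle = 515.3508 / 497.1910 = 1.0365

1.0365 days


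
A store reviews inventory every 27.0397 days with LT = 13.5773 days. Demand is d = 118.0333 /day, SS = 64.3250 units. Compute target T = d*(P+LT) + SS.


P + LT = 40.6170
d*(P+LT) = 118.0333 * 40.6170 = 4794.1585
T = 4794.1585 + 64.3250 = 4858.4835

4858.4835 units


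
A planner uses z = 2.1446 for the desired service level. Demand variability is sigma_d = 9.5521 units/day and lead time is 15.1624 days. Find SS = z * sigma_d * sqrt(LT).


sqrt(LT) = sqrt(15.1624) = 3.8939
SS = 2.1446 * 9.5521 * 3.8939 = 79.7681

79.7681 units


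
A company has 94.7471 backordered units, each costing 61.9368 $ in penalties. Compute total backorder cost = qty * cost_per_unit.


Total = 94.7471 * 61.9368 = 5868.3322

5868.3322 $


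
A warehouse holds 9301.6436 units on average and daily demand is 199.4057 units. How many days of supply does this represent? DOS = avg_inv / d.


DOS = 9301.6436 / 199.4057 = 46.6468

46.6468 days


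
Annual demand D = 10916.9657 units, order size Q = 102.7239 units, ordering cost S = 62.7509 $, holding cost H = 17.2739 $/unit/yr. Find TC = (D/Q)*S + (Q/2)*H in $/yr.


Ordering cost = D*S/Q = 6668.8417
Holding cost = Q*H/2 = 887.2212
TC = 6668.8417 + 887.2212 = 7556.0628

7556.0628 $/yr


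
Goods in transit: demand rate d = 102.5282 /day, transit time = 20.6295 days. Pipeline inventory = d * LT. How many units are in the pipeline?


Pipeline = 102.5282 * 20.6295 = 2115.1055

2115.1055 units


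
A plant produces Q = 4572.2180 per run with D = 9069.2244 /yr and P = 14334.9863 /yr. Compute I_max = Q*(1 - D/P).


D/P = 0.6327
1 - D/P = 0.3673
I_max = 4572.2180 * 0.3673 = 1679.5420

1679.5420 units


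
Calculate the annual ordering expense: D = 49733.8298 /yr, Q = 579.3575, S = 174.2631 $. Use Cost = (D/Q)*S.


Number of orders = D/Q = 85.8431
Cost = 85.8431 * 174.2631 = 14959.2805

14959.2805 $/yr


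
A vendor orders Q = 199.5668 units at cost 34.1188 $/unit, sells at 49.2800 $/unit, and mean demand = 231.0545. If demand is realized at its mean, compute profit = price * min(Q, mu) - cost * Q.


Sales at mu = min(199.5668, 231.0545) = 199.5668
Revenue = 49.2800 * 199.5668 = 9834.6519
Total cost = 34.1188 * 199.5668 = 6808.9797
Profit = 9834.6519 - 6808.9797 = 3025.6722

3025.6722 $


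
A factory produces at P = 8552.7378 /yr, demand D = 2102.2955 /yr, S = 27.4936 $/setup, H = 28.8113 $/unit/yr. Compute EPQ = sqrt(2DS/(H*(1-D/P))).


1 - D/P = 1 - 0.2458 = 0.7542
H*(1-D/P) = 21.7294
2DS = 115599.3431
EPQ = sqrt(5319.9576) = 72.9380

72.9380 units


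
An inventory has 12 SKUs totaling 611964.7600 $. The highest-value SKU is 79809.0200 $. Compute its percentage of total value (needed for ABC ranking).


Top item = 79809.0200
Total = 611964.7600
Percentage = 79809.0200 / 611964.7600 * 100 = 13.0414

13.0414%


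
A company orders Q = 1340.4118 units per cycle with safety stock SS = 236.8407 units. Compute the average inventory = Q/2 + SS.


Q/2 = 670.2059
Avg = 670.2059 + 236.8407 = 907.0466

907.0466 units


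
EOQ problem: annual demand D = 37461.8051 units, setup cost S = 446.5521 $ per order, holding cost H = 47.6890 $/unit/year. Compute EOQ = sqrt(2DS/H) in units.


2*D*S = 2 * 37461.8051 * 446.5521 = 33457295.4744
2*D*S/H = 701572.5948
EOQ = sqrt(701572.5948) = 837.5993

837.5993 units


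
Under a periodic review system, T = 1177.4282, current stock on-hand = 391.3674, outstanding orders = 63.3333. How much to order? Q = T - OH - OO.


Inventory position = OH + OO = 391.3674 + 63.3333 = 454.7007
Q = 1177.4282 - 454.7007 = 722.7275

722.7275 units


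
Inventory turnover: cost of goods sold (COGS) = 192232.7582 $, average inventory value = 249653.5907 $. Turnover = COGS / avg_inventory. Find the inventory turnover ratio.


Turnover = 192232.7582 / 249653.5907 = 0.7700

0.7700


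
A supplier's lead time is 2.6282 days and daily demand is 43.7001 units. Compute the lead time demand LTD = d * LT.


LTD = 43.7001 * 2.6282 = 114.8526

114.8526 units


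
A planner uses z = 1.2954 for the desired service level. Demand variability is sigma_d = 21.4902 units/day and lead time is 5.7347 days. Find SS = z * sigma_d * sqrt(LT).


sqrt(LT) = sqrt(5.7347) = 2.3947
SS = 1.2954 * 21.4902 * 2.3947 = 66.6653

66.6653 units


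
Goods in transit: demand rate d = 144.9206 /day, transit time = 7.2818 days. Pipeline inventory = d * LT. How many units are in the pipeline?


Pipeline = 144.9206 * 7.2818 = 1055.2828

1055.2828 units


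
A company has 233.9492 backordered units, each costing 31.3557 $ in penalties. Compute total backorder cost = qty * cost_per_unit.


Total = 233.9492 * 31.3557 = 7335.6409

7335.6409 $


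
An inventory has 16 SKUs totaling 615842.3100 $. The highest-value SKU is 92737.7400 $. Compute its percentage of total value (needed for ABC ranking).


Top item = 92737.7400
Total = 615842.3100
Percentage = 92737.7400 / 615842.3100 * 100 = 15.0587

15.0587%


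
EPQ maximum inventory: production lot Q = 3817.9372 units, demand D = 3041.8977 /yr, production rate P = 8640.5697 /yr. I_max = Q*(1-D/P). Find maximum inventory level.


D/P = 0.3520
1 - D/P = 0.6480
I_max = 3817.9372 * 0.6480 = 2473.8390

2473.8390 units


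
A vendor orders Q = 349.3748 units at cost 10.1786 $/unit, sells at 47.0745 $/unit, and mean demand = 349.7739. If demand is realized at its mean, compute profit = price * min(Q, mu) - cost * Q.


Sales at mu = min(349.3748, 349.7739) = 349.3748
Revenue = 47.0745 * 349.3748 = 16446.6440
Total cost = 10.1786 * 349.3748 = 3556.1463
Profit = 16446.6440 - 3556.1463 = 12890.4977

12890.4977 $


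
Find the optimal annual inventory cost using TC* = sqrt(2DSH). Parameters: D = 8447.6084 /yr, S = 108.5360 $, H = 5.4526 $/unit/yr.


2*D*S*H = 9998646.6378
TC* = sqrt(9998646.6378) = 3162.0637

3162.0637 $/yr


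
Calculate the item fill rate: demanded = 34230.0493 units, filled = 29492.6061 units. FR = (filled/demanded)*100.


FR = 29492.6061 / 34230.0493 * 100 = 86.1600

86.1600%


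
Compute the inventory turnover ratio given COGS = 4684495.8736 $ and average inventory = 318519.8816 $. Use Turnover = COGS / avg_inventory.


Turnover = 4684495.8736 / 318519.8816 = 14.7071

14.7071


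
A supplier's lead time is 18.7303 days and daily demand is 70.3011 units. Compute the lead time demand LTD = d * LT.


LTD = 70.3011 * 18.7303 = 1316.7607

1316.7607 units


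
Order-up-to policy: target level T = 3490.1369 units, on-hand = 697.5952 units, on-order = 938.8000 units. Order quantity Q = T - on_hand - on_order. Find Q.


Inventory position = OH + OO = 697.5952 + 938.8000 = 1636.3952
Q = 3490.1369 - 1636.3952 = 1853.7417

1853.7417 units


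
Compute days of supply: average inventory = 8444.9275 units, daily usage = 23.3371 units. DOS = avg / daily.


DOS = 8444.9275 / 23.3371 = 361.8670

361.8670 days


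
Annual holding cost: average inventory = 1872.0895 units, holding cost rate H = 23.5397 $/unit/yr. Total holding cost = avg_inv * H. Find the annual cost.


Cost = 1872.0895 * 23.5397 = 44068.4252

44068.4252 $/yr


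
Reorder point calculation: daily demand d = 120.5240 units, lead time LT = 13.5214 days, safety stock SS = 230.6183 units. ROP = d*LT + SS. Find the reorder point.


d*LT = 120.5240 * 13.5214 = 1629.6532
ROP = 1629.6532 + 230.6183 = 1860.2715

1860.2715 units


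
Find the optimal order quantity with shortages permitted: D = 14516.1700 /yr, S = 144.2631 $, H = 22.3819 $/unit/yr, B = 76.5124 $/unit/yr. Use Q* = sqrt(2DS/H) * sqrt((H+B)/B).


sqrt(2DS/H) = 432.5837
sqrt((H+B)/B) = 1.1369
Q* = 432.5837 * 1.1369 = 491.8016

491.8016 units


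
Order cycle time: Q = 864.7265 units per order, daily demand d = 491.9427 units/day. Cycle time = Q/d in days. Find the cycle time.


Cycle = 864.7265 / 491.9427 = 1.7578

1.7578 days


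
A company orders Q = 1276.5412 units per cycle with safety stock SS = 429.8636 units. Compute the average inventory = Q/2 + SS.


Q/2 = 638.2706
Avg = 638.2706 + 429.8636 = 1068.1342

1068.1342 units


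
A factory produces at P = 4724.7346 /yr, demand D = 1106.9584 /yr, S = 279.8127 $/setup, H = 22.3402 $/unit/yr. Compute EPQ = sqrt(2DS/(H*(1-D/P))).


1 - D/P = 1 - 0.2343 = 0.7657
H*(1-D/P) = 17.1061
2DS = 619482.0374
EPQ = sqrt(36214.0738) = 190.3000

190.3000 units


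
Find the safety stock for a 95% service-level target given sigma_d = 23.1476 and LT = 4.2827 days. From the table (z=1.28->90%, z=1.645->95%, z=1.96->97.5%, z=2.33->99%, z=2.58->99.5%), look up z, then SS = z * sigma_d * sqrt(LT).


From the table, SL = 95% corresponds to z = 1.645
sqrt(LT) = sqrt(4.2827) = 2.0695
SS = 1.645 * 23.1476 * 2.0695 = 78.8008

78.8008 units


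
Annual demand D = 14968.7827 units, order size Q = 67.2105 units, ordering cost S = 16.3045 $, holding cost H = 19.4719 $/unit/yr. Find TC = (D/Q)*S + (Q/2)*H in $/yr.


Ordering cost = D*S/Q = 3631.2558
Holding cost = Q*H/2 = 654.3581
TC = 3631.2558 + 654.3581 = 4285.6139

4285.6139 $/yr


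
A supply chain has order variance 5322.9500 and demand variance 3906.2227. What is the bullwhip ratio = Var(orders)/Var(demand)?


BW = 5322.9500 / 3906.2227 = 1.3627

1.3627


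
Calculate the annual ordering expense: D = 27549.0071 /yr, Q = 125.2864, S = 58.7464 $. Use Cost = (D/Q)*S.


Number of orders = D/Q = 219.8882
Cost = 219.8882 * 58.7464 = 12917.6430

12917.6430 $/yr


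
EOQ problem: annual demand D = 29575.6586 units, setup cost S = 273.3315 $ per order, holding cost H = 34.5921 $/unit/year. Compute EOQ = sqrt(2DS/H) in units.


2*D*S = 2 * 29575.6586 * 273.3315 = 16167918.2573
2*D*S/H = 467387.5902
EOQ = sqrt(467387.5902) = 683.6575

683.6575 units


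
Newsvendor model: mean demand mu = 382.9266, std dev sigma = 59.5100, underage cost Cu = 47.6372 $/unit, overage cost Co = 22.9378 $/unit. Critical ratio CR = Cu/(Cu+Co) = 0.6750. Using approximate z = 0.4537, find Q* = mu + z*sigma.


CR = Cu/(Cu+Co) = 47.6372/(47.6372+22.9378) = 0.6750
z = 0.4537
Q* = 382.9266 + 0.4537 * 59.5100 = 409.9263

409.9263 units


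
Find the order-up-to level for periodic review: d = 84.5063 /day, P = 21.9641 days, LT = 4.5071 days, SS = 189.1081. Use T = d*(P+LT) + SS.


P + LT = 26.4712
d*(P+LT) = 84.5063 * 26.4712 = 2236.9832
T = 2236.9832 + 189.1081 = 2426.0913

2426.0913 units


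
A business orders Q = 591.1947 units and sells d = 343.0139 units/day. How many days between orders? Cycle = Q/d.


Cycle = 591.1947 / 343.0139 = 1.7235

1.7235 days


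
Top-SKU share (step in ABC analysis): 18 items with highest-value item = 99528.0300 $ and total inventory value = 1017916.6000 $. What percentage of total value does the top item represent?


Top item = 99528.0300
Total = 1017916.6000
Percentage = 99528.0300 / 1017916.6000 * 100 = 9.7776

9.7776%


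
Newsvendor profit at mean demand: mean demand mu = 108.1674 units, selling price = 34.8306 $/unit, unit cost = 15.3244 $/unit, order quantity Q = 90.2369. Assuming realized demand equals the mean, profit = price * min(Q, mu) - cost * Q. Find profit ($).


Sales at mu = min(90.2369, 108.1674) = 90.2369
Revenue = 34.8306 * 90.2369 = 3143.0054
Total cost = 15.3244 * 90.2369 = 1382.8264
Profit = 3143.0054 - 1382.8264 = 1760.1790

1760.1790 $


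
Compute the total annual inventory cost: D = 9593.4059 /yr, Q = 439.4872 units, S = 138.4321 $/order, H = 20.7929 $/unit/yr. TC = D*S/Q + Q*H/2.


Ordering cost = D*S/Q = 3021.7839
Holding cost = Q*H/2 = 4569.1067
TC = 3021.7839 + 4569.1067 = 7590.8906

7590.8906 $/yr


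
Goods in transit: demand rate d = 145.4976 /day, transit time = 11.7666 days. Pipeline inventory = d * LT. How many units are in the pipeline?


Pipeline = 145.4976 * 11.7666 = 1712.0121

1712.0121 units


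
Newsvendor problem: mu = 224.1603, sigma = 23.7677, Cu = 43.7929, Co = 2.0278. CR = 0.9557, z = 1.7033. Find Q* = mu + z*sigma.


CR = Cu/(Cu+Co) = 43.7929/(43.7929+2.0278) = 0.9557
z = 1.7033
Q* = 224.1603 + 1.7033 * 23.7677 = 264.6438

264.6438 units


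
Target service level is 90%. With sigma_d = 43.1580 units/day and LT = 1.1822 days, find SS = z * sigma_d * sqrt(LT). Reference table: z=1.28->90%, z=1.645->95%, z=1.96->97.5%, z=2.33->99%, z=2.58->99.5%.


From the table, SL = 90% corresponds to z = 1.28
sqrt(LT) = sqrt(1.1822) = 1.0873
SS = 1.28 * 43.1580 * 1.0873 = 60.0643

60.0643 units


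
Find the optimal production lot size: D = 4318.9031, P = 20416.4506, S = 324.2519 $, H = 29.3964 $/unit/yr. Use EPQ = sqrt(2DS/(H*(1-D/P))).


1 - D/P = 1 - 0.2115 = 0.7885
H*(1-D/P) = 23.1779
2DS = 2800825.0722
EPQ = sqrt(120840.4584) = 347.6211

347.6211 units


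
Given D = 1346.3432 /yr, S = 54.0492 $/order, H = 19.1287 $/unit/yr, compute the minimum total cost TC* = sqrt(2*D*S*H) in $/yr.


2*D*S*H = 2783944.0518
TC* = sqrt(2783944.0518) = 1668.5155

1668.5155 $/yr


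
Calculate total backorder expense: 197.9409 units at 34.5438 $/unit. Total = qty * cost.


Total = 197.9409 * 34.5438 = 6837.6309

6837.6309 $


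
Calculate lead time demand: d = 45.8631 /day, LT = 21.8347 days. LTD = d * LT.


LTD = 45.8631 * 21.8347 = 1001.4070

1001.4070 units


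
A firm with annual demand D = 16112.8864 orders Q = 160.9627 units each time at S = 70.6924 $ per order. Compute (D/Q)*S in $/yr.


Number of orders = D/Q = 100.1032
Cost = 100.1032 * 70.6924 = 7076.5377

7076.5377 $/yr


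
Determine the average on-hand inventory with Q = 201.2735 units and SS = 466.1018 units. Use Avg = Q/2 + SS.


Q/2 = 100.6368
Avg = 100.6368 + 466.1018 = 566.7386

566.7386 units


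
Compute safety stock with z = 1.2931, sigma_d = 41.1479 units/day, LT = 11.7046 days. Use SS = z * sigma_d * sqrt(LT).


sqrt(LT) = sqrt(11.7046) = 3.4212
SS = 1.2931 * 41.1479 * 3.4212 = 182.0363

182.0363 units


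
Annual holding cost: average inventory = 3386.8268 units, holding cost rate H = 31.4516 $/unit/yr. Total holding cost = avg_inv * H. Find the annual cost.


Cost = 3386.8268 * 31.4516 = 106521.1218

106521.1218 $/yr


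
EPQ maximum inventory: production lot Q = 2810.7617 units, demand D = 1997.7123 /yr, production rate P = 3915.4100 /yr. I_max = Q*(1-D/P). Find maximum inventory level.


D/P = 0.5102
1 - D/P = 0.4898
I_max = 2810.7617 * 0.4898 = 1376.6607

1376.6607 units


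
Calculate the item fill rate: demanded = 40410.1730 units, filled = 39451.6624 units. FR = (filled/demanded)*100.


FR = 39451.6624 / 40410.1730 * 100 = 97.6280

97.6280%


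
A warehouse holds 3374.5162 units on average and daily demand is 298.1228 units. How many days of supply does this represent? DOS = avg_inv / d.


DOS = 3374.5162 / 298.1228 = 11.3192

11.3192 days


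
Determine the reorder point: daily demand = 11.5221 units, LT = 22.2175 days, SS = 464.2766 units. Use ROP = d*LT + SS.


d*LT = 11.5221 * 22.2175 = 255.9923
ROP = 255.9923 + 464.2766 = 720.2689

720.2689 units


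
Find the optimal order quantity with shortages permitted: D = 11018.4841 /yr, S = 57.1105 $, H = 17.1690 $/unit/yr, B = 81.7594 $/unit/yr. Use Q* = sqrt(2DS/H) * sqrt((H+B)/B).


sqrt(2DS/H) = 270.7456
sqrt((H+B)/B) = 1.1000
Q* = 270.7456 * 1.1000 = 297.8194

297.8194 units


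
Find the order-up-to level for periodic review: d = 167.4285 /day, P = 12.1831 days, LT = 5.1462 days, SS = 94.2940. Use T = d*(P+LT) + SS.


P + LT = 17.3293
d*(P+LT) = 167.4285 * 17.3293 = 2901.4187
T = 2901.4187 + 94.2940 = 2995.7127

2995.7127 units


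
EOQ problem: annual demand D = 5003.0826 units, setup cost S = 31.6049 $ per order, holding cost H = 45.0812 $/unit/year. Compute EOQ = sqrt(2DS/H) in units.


2*D*S = 2 * 5003.0826 * 31.6049 = 316243.8505
2*D*S/H = 7014.9830
EOQ = sqrt(7014.9830) = 83.7555

83.7555 units


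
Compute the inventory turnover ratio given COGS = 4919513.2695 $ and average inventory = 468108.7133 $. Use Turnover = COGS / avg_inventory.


Turnover = 4919513.2695 / 468108.7133 = 10.5093

10.5093


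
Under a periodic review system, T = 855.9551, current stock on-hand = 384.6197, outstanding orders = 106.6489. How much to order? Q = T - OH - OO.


Inventory position = OH + OO = 384.6197 + 106.6489 = 491.2686
Q = 855.9551 - 491.2686 = 364.6865

364.6865 units


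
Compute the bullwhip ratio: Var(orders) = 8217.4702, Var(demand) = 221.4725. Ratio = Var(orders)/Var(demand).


BW = 8217.4702 / 221.4725 = 37.1038

37.1038


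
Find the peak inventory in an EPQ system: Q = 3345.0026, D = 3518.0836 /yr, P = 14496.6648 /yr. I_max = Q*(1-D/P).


D/P = 0.2427
1 - D/P = 0.7573
I_max = 3345.0026 * 0.7573 = 2533.2298

2533.2298 units


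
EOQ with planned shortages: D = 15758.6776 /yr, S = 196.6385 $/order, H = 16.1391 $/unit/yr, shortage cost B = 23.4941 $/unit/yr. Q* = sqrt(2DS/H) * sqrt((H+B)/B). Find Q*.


sqrt(2DS/H) = 619.6829
sqrt((H+B)/B) = 1.2988
Q* = 619.6829 * 1.2988 = 804.8587

804.8587 units


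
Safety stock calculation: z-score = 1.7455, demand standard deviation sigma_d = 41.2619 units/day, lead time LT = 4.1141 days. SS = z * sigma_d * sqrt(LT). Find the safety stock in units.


sqrt(LT) = sqrt(4.1141) = 2.0283
SS = 1.7455 * 41.2619 * 2.0283 = 146.0853

146.0853 units


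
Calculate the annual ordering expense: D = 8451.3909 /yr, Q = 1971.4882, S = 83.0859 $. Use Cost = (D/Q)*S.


Number of orders = D/Q = 4.2868
Cost = 4.2868 * 83.0859 = 356.1733

356.1733 $/yr


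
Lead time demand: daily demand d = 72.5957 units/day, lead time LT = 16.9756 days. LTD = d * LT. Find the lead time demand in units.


LTD = 72.5957 * 16.9756 = 1232.3556

1232.3556 units


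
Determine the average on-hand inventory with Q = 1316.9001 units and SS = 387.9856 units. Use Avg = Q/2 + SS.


Q/2 = 658.4501
Avg = 658.4501 + 387.9856 = 1046.4356

1046.4356 units


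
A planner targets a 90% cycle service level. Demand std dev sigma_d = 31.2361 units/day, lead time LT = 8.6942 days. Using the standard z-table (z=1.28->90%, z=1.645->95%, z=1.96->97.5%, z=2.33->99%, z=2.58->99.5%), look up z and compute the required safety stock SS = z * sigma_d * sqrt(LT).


From the table, SL = 90% corresponds to z = 1.28
sqrt(LT) = sqrt(8.6942) = 2.9486
SS = 1.28 * 31.2361 * 2.9486 = 117.8913

117.8913 units


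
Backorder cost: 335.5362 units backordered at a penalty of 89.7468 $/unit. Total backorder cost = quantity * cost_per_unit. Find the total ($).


Total = 335.5362 * 89.7468 = 30113.3002

30113.3002 $


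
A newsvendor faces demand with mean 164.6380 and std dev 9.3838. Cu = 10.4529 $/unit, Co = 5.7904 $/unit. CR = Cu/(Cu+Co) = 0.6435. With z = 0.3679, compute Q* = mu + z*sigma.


CR = Cu/(Cu+Co) = 10.4529/(10.4529+5.7904) = 0.6435
z = 0.3679
Q* = 164.6380 + 0.3679 * 9.3838 = 168.0903

168.0903 units


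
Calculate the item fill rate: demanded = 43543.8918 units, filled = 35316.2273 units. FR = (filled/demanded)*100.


FR = 35316.2273 / 43543.8918 * 100 = 81.1049

81.1049%


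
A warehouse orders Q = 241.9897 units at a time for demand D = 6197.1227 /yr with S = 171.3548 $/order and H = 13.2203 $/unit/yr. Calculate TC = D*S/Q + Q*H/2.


Ordering cost = D*S/Q = 4388.2311
Holding cost = Q*H/2 = 1599.5882
TC = 4388.2311 + 1599.5882 = 5987.8193

5987.8193 $/yr


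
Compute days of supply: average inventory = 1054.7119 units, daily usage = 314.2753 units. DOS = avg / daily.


DOS = 1054.7119 / 314.2753 = 3.3560

3.3560 days


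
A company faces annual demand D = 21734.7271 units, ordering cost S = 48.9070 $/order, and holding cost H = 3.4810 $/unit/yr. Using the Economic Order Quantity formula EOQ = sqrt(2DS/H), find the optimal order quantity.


2*D*S = 2 * 21734.7271 * 48.9070 = 2125960.5966
2*D*S/H = 610732.7195
EOQ = sqrt(610732.7195) = 781.4939

781.4939 units


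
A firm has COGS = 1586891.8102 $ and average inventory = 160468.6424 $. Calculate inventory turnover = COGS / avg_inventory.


Turnover = 1586891.8102 / 160468.6424 = 9.8891

9.8891


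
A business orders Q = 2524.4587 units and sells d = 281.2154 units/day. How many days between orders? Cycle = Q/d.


Cycle = 2524.4587 / 281.2154 = 8.9770

8.9770 days


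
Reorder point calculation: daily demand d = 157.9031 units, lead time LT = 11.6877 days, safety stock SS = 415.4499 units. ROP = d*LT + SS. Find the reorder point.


d*LT = 157.9031 * 11.6877 = 1845.5241
ROP = 1845.5241 + 415.4499 = 2260.9740

2260.9740 units


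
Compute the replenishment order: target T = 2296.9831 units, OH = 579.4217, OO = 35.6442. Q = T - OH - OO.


Inventory position = OH + OO = 579.4217 + 35.6442 = 615.0659
Q = 2296.9831 - 615.0659 = 1681.9172

1681.9172 units


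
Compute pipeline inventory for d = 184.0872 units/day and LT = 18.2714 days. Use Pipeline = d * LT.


Pipeline = 184.0872 * 18.2714 = 3363.5309

3363.5309 units


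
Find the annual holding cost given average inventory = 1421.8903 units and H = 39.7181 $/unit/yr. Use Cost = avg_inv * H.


Cost = 1421.8903 * 39.7181 = 56474.7811

56474.7811 $/yr


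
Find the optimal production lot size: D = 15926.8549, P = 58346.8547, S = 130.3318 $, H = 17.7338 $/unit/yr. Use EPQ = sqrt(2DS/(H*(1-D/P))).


1 - D/P = 1 - 0.2730 = 0.7270
H*(1-D/P) = 12.8930
2DS = 4151551.3349
EPQ = sqrt(321999.6455) = 567.4501

567.4501 units


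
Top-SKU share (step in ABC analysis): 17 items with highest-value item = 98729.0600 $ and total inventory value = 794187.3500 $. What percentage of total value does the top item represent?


Top item = 98729.0600
Total = 794187.3500
Percentage = 98729.0600 / 794187.3500 * 100 = 12.4315

12.4315%


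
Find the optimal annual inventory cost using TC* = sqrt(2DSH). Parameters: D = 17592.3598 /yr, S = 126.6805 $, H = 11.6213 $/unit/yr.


2*D*S*H = 51798666.0476
TC* = sqrt(51798666.0476) = 7197.1290

7197.1290 $/yr


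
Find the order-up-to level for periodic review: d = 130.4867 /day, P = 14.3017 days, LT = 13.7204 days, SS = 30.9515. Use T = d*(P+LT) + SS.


P + LT = 28.0221
d*(P+LT) = 130.4867 * 28.0221 = 3656.5114
T = 3656.5114 + 30.9515 = 3687.4629

3687.4629 units


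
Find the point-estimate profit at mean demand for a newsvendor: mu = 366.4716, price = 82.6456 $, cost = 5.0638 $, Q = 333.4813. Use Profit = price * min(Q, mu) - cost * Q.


Sales at mu = min(333.4813, 366.4716) = 333.4813
Revenue = 82.6456 * 333.4813 = 27560.7621
Total cost = 5.0638 * 333.4813 = 1688.6826
Profit = 27560.7621 - 1688.6826 = 25872.0795

25872.0795 $


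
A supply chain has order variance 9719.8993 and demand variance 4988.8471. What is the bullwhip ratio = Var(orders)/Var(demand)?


BW = 9719.8993 / 4988.8471 = 1.9483

1.9483


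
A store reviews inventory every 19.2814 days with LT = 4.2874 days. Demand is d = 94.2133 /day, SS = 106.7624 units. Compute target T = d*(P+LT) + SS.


P + LT = 23.5688
d*(P+LT) = 94.2133 * 23.5688 = 2220.4944
T = 2220.4944 + 106.7624 = 2327.2568

2327.2568 units


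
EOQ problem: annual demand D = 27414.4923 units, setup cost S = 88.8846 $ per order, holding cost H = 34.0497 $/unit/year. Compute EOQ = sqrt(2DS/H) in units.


2*D*S = 2 * 27414.4923 * 88.8846 = 4873452.3646
2*D*S/H = 143127.6154
EOQ = sqrt(143127.6154) = 378.3221

378.3221 units


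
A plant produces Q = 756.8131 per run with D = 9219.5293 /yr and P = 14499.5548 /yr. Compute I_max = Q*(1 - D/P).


D/P = 0.6358
1 - D/P = 0.3642
I_max = 756.8131 * 0.3642 = 275.5941

275.5941 units
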